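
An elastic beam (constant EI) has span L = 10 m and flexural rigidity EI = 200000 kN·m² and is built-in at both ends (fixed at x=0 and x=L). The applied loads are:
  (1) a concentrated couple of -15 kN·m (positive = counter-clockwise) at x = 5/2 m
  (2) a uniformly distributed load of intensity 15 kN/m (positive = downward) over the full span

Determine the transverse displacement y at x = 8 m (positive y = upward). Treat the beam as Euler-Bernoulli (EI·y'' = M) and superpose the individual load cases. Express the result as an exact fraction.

Load 1 — applied couple M₀=-15 kN·m at a=5/2 m (b=L-a=15/2):
  y_1 = (R_Ax³/6 - M_Ax²/2 - M₀(x-a)²/2)/EI  [x>a] with R_A=-27/16, M_A=45/16 = ((-27/16)·8³/6 - (45/16)·8²/2 - (-15)·(8-(5/2))²/2)/200000 = -57/1600000 m
Load 2 — uniform load w=15 kN/m over full span:
  y_2 = -wx²(L-x)²/(24EI) = -15·8²·(10-8)²/(24·200000) = -1/1250 m
Superposition: y = Σ y_i = -1337/1600000 m ≈ -0.000836 m

y(8) = -1337/1600000 m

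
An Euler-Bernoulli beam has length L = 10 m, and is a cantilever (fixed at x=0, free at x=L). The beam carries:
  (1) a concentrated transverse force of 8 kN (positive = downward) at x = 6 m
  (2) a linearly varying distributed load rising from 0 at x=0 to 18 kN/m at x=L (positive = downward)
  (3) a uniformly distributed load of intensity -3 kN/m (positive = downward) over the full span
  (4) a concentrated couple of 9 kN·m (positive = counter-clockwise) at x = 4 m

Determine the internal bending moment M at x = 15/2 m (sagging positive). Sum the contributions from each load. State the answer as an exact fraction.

Load 1 — point force P=8 kN at a=6 m (b=L-a=4):
  M_1 = 0  [x>a] = 0 kN·m
Load 2 — triangular load w₀=18 kN/m (0→w₀ over full span):
  M_2 = w₀Lx/2 - w₀L²/3 - w₀x³/(6L) = 18·10·(15/2)/2 - 18·10²/3 - 18·(15/2)³/(6·10) = -825/16 kN·m
Load 3 — uniform load w=-3 kN/m over full span:
  M_3 = -w(L-x)²/2 = -(-3)·(10-(15/2))²/2 = 75/8 kN·m
Load 4 — applied couple M₀=9 kN·m at a=4 m (b=L-a=6):
  M_4 = 0  [x>a] = 0 kN·m
Superposition: M = Σ M_i = -675/16 kN·m ≈ -42.187500 kN·m

M(15/2) = -675/16 kN·m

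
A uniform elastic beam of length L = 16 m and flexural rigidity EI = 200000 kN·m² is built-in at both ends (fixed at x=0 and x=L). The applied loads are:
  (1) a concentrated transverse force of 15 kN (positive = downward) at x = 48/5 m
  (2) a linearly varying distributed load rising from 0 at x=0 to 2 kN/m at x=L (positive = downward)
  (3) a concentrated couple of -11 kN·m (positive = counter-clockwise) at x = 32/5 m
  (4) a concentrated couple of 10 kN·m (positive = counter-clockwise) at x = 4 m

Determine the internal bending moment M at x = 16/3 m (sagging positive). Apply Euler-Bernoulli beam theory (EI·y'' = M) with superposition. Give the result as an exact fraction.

M(16/3) = 34957/16200 kN·m

Load 1 — point force P=15 kN at a=48/5 m (b=L-a=32/5):
  M_1 = Pb²(3a+b)x/L³ - Pab²/L²  [x≤a] = 15·(32/5)²·(3·(48/5)+(32/5))·(16/3)/16³ - 15·(48/5)·(32/5)²/16² = 128/25 kN·m
Load 2 — triangular load w₀=2 kN/m (0→w₀ over full span):
  M_2 = 3w₀Lx/20 - w₀L²/30 - w₀x³/(6L) = 3·2·16·(16/3)/20 - 2·16²/30 - 2·(16/3)³/(6·16) = 2176/405 kN·m
Load 3 — applied couple M₀=-11 kN·m at a=32/5 m (b=L-a=48/5):
  M_3 = R_Ax - M_A  [x≤a] with R_A=-99/100, M_A=-33/25 = (-99/100)·(16/3) - (-33/25) = -99/25 kN·m
Load 4 — applied couple M₀=10 kN·m at a=4 m (b=L-a=12):
  M_4 = R_Ax - M_A - M₀  [x>a] with R_A=45/64, M_A=-15/8 = (45/64)·(16/3) - (-15/8) - 10 = -35/8 kN·m
Superposition: M = Σ M_i = 34957/16200 kN·m ≈ 2.157840 kN·m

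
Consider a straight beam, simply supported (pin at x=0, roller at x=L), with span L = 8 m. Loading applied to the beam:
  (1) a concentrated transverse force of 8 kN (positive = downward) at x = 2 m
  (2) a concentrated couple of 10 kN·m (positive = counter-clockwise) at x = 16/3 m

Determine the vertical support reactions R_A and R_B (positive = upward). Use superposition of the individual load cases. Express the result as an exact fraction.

Load 1 — point force P=8 kN at a=2 m (b=L-a=6):
  R_A = Pb/L = 8·6/8 = 6 kN
  R_B = Pa/L = 8·2/8 = 2 kN
Load 2 — applied couple M₀=10 kN·m at a=16/3 m (b=L-a=8/3):
  R_A = M₀/L = 10/8 = 5/4 kN
  R_B = -M₀/L = -10/8 = -5/4 kN
Superposition: R_A = 29/4 kN, R_B = 3/4 kN

R_A = 29/4 kN, R_B = 3/4 kN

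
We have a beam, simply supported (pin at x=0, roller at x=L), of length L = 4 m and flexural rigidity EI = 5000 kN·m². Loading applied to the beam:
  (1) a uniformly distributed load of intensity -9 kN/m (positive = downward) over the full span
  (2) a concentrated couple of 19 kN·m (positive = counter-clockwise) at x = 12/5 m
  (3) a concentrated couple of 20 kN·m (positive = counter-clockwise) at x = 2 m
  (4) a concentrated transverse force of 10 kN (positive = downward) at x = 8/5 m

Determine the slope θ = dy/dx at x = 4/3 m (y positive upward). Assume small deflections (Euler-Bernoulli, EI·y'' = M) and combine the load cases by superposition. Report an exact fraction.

Load 1 — uniform load w=-9 kN/m over full span:
  θ_1 = -w(L³-6Lx²+4x³)/(24EI) = -(-9)·(4³-6·4·(4/3)²+4·(4/3)³)/(24·5000) = 13/5625 rad
Load 2 — applied couple M₀=19 kN·m at a=12/5 m (b=L-a=8/5):
  θ_2 = (M₀x²/(2L)+C₁)/EI  [x≤a] with C₁=M₀(3b²-L²)/(6L)=-494/75 = (19·(4/3)²/(2·4)+(-494/75))/5000 = -133/281250 rad
Load 3 — applied couple M₀=20 kN·m at a=2 m (b=L-a=2):
  θ_3 = (M₀x²/(2L)+C₁)/EI  [x≤a] with C₁=M₀(3b²-L²)/(6L)=-10/3 = (20·(4/3)²/(2·4)+(-10/3))/5000 = 1/4500 rad
Load 4 — point force P=10 kN at a=8/5 m (b=L-a=12/5):
  θ_4 = -Pb(L²-b²-3x²)/(6LEI)  [x≤a] = -10·(12/5)·(4²-(12/5)²-3·(4/3)²)/(6·4·5000) = -46/46875 rad
Superposition: θ = Σ θ_i = 607/562500 rad ≈ 0.001079 rad

θ(4/3) = 607/562500 rad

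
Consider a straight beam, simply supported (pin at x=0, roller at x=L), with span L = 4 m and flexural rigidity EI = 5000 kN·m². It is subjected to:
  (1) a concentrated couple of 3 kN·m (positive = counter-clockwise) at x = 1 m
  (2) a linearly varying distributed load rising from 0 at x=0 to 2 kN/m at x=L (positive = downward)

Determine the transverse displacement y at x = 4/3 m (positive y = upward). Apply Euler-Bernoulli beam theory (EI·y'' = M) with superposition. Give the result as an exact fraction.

y(4/3) = -617/3645000 m

Load 1 — applied couple M₀=3 kN·m at a=1 m (b=L-a=3):
  y_1 = (M₀x³/(6L)-M₀(x-a)²/2+C₁x)/EI  [x>a] with C₁=M₀(3b²-L²)/(6L)=11/8 = (3·(4/3)³/(6·4)-3·((4/3)-1)²/2+(11/8)·(4/3))/5000 = 53/135000 m
Load 2 — triangular load w₀=2 kN/m (0→w₀ over full span):
  y_2 = -w₀x(7L⁴-10L²x²+3x⁴)/(360LEI) = -2·(4/3)·(7·4⁴-10·4²·(4/3)²+3·(4/3)⁴)/(360·4·5000) = -256/455625 m
Superposition: y = Σ y_i = -617/3645000 m ≈ -0.000169 m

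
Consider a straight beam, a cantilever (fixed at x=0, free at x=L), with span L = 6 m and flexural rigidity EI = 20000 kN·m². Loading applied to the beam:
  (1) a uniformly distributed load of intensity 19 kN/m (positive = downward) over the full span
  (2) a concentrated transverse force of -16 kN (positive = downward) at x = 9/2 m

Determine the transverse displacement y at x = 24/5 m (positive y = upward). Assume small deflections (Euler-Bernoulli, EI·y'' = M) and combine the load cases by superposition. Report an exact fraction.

y(24/5) = -1077651/12500000 m

Load 1 — uniform load w=19 kN/m over full span:
  y_1 = -wx²(x²-4Lx+6L²)/(24EI) = -19·(24/5)²·((24/5)²-4·6·(24/5)+6·6²)/(24·20000) = -44118/390625 m
Load 2 — point force P=-16 kN at a=9/2 m (b=L-a=3/2):
  y_2 = -Pa²(3x-a)/(6EI)  [x>a] = -(-16)·(9/2)²·(3·(24/5)-(9/2))/(6·20000) = 2673/100000 m
Superposition: y = Σ y_i = -1077651/12500000 m ≈ -0.086212 m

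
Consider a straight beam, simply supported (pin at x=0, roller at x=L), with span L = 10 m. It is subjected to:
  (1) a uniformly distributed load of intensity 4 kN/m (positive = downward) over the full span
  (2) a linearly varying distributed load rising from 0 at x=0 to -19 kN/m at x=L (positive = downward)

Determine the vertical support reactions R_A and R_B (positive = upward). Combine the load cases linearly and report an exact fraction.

Load 1 — uniform load w=4 kN/m over full span:
  R_A = wL/2 = 4·10/2 = 20 kN
  R_B = wL/2 = 4·10/2 = 20 kN
Load 2 — triangular load w₀=-19 kN/m (0→w₀ over full span):
  R_A = w₀L/6 = (-19)·10/6 = -95/3 kN
  R_B = w₀L/3 = (-19)·10/3 = -190/3 kN
Superposition: R_A = -35/3 kN, R_B = -130/3 kN

R_A = -35/3 kN, R_B = -130/3 kN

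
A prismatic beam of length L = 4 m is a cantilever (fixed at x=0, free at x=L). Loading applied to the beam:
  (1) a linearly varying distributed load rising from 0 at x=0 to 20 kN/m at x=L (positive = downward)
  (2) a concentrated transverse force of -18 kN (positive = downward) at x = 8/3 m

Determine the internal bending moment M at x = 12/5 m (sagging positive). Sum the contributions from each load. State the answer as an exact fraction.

M(12/5) = -1304/75 kN·m

Load 1 — triangular load w₀=20 kN/m (0→w₀ over full span):
  M_1 = w₀Lx/2 - w₀L²/3 - w₀x³/(6L) = 20·4·(12/5)/2 - 20·4²/3 - 20·(12/5)³/(6·4) = -1664/75 kN·m
Load 2 — point force P=-18 kN at a=8/3 m (b=L-a=4/3):
  M_2 = -P(a-x)  [x≤a] = -(-18)·((8/3)-(12/5)) = 24/5 kN·m
Superposition: M = Σ M_i = -1304/75 kN·m ≈ -17.386667 kN·m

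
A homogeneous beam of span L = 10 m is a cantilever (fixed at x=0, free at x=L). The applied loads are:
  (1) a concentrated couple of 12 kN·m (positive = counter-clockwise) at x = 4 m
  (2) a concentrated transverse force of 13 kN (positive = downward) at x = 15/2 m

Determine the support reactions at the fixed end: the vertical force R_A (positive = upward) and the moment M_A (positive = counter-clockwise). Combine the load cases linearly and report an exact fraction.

R_A = 13 kN, M_A = 171/2 kN·m

Load 1 — applied couple M₀=12 kN·m at a=4 m (b=L-a=6):
  R_A = 0 kN
  M_A = -M₀ = -12 kN·m
Load 2 — point force P=13 kN at a=15/2 m (b=L-a=5/2):
  R_A = P = 13 kN
  M_A = Pa = 13·(15/2) = 195/2 kN·m
Superposition: R_A = 13 kN, M_A = 171/2 kN·m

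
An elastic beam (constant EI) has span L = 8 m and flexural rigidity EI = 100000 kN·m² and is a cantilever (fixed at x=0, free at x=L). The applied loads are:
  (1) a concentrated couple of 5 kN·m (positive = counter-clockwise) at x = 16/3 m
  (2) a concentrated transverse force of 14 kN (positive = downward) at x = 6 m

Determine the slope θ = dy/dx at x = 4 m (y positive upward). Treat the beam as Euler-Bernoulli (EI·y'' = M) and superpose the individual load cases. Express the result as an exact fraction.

Load 1 — applied couple M₀=5 kN·m at a=16/3 m (b=L-a=8/3):
  θ_1 = M₀x/EI  [x≤a] = 5·4/100000 = 1/5000 rad
Load 2 — point force P=14 kN at a=6 m (b=L-a=2):
  θ_2 = -Px(2a-x)/(2EI)  [x≤a] = -14·4·(2·6-4)/(2·100000) = -7/3125 rad
Superposition: θ = Σ θ_i = -51/25000 rad ≈ -0.002040 rad

θ(4) = -51/25000 rad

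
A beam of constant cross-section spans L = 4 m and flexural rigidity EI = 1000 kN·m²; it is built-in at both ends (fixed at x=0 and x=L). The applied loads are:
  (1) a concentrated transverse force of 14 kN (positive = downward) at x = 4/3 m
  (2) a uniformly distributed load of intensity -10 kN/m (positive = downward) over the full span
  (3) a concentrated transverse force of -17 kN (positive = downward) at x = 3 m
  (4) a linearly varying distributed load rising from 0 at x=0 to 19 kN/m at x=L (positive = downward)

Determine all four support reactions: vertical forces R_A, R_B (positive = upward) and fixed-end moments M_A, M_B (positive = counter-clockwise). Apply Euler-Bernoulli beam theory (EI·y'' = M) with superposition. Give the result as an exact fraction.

R_A = -3827/4320 kN, M_A = 4123/2160 kN·m, R_B = -17773/4320 kN, M_B = 7663/2160 kN·m

Load 1 — point force P=14 kN at a=4/3 m (b=L-a=8/3):
  R_A = Pb²(3a+b)/L³ = 14·(8/3)²·(3·(4/3)+(8/3))/4³ = 280/27 kN
  M_A = Pab²/L² = 14·(4/3)·(8/3)²/4² = 224/27 kN·m
  R_B = Pa²(a+3b)/L³ = 14·(4/3)²·((4/3)+3·(8/3))/4³ = 98/27 kN
  M_B = -Pa²b/L² = -14·(4/3)²·(8/3)/4² = -112/27 kN·m
Load 2 — uniform load w=-10 kN/m over full span:
  R_A = wL/2 = (-10)·4/2 = -20 kN
  M_A = wL²/12 = (-10)·4²/12 = -40/3 kN·m
  R_B = wL/2 = (-10)·4/2 = -20 kN
  M_B = -wL²/12 = -(-10)·4²/12 = 40/3 kN·m
Load 3 — point force P=-17 kN at a=3 m (b=L-a=1):
  R_A = Pb²(3a+b)/L³ = (-17)·1²·(3·3+1)/4³ = -85/32 kN
  M_A = Pab²/L² = (-17)·3·1²/4² = -51/16 kN·m
  R_B = Pa²(a+3b)/L³ = (-17)·3²·(3+3·1)/4³ = -459/32 kN
  M_B = -Pa²b/L² = -(-17)·3²·1/4² = 153/16 kN·m
Load 4 — triangular load w₀=19 kN/m (0→w₀ over full span):
  R_A = 3w₀L/20 = 3·19·4/20 = 57/5 kN
  M_A = w₀L²/30 = 19·4²/30 = 152/15 kN·m
  R_B = 7w₀L/20 = 7·19·4/20 = 133/5 kN
  M_B = -w₀L²/20 = -19·4²/20 = -76/5 kN·m
Superposition: R_A = -3827/4320 kN, M_A = 4123/2160 kN·m, R_B = -17773/4320 kN, M_B = 7663/2160 kN·m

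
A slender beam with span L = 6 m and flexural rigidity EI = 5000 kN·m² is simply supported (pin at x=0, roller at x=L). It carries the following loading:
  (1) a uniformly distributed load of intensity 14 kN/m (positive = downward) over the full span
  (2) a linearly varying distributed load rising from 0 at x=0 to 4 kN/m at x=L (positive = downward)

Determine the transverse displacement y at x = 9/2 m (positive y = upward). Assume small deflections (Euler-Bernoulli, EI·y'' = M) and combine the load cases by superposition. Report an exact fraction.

Load 1 — uniform load w=14 kN/m over full span:
  y_1 = -wx(L³-2Lx²+x³)/(24EI) = -14·(9/2)·(6³-2·6·(9/2)²+(9/2)³)/(24·5000) = -10773/320000 m
Load 2 — triangular load w₀=4 kN/m (0→w₀ over full span):
  y_2 = -w₀x(7L⁴-10L²x²+3x⁴)/(360LEI) = -4·(9/2)·(7·6⁴-10·6²·(9/2)²+3·(9/2)⁴)/(360·6·5000) = -3213/640000 m
Superposition: y = Σ y_i = -24759/640000 m ≈ -0.038686 m

y(9/2) = -24759/640000 m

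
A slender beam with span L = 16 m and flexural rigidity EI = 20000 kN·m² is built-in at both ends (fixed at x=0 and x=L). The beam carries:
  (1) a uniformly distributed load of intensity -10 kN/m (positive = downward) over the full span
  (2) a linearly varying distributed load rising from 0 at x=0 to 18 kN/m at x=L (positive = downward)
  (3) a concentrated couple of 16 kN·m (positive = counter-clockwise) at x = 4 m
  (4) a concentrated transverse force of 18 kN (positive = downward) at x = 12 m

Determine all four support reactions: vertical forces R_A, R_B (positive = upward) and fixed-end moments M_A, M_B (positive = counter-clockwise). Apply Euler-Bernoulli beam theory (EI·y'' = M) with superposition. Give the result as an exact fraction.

Load 1 — uniform load w=-10 kN/m over full span:
  R_A = wL/2 = (-10)·16/2 = -80 kN
  M_A = wL²/12 = (-10)·16²/12 = -640/3 kN·m
  R_B = wL/2 = (-10)·16/2 = -80 kN
  M_B = -wL²/12 = -(-10)·16²/12 = 640/3 kN·m
Load 2 — triangular load w₀=18 kN/m (0→w₀ over full span):
  R_A = 3w₀L/20 = 3·18·16/20 = 216/5 kN
  M_A = w₀L²/30 = 18·16²/30 = 768/5 kN·m
  R_B = 7w₀L/20 = 7·18·16/20 = 504/5 kN
  M_B = -w₀L²/20 = -18·16²/20 = -1152/5 kN·m
Load 3 — applied couple M₀=16 kN·m at a=4 m (b=L-a=12):
  R_A = 6M₀ab/L³ = 6·16·4·12/16³ = 9/8 kN
  M_A = M₀b(2a-b)/L² = 16·12·(2·4-12)/16² = -3 kN·m
  R_B = -6M₀ab/L³ = -6·16·4·12/16³ = -9/8 kN
  M_B = M₀a(2b-a)/L² = 16·4·(2·12-4)/16² = 5 kN·m
Load 4 — point force P=18 kN at a=12 m (b=L-a=4):
  R_A = Pb²(3a+b)/L³ = 18·4²·(3·12+4)/16³ = 45/16 kN
  M_A = Pab²/L² = 18·12·4²/16² = 27/2 kN·m
  R_B = Pa²(a+3b)/L³ = 18·12²·(12+3·4)/16³ = 243/16 kN
  M_B = -Pa²b/L² = -18·12²·4/16² = -81/2 kN·m
Superposition: R_A = -2629/80 kN, M_A = -1477/30 kN·m, R_B = 2789/80 kN, M_B = -1577/30 kN·m

R_A = -2629/80 kN, M_A = -1477/30 kN·m, R_B = 2789/80 kN, M_B = -1577/30 kN·m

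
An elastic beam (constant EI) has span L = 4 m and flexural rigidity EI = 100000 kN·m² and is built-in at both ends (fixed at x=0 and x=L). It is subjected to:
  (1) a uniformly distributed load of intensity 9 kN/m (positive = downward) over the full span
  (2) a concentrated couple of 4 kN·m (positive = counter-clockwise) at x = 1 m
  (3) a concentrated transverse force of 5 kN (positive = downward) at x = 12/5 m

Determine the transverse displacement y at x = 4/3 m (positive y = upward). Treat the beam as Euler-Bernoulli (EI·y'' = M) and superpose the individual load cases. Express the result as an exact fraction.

y(4/3) = -1231/25312500 m

Load 1 — uniform load w=9 kN/m over full span:
  y_1 = -wx²(L-x)²/(24EI) = -9·(4/3)²·(4-(4/3))²/(24·100000) = -4/84375 m
Load 2 — applied couple M₀=4 kN·m at a=1 m (b=L-a=3):
  y_2 = (R_Ax³/6 - M_Ax²/2 - M₀(x-a)²/2)/EI  [x>a] with R_A=9/8, M_A=-3/4 = ((9/8)·(4/3)³/6 - (-3/4)·(4/3)²/2 - 4·((4/3)-1)²/2)/100000 = 1/112500 m
Load 3 — point force P=5 kN at a=12/5 m (b=L-a=8/5):
  y_3 = -Pb²x²(3aL-(3a+b)x)/(6L³EI)  [x≤a] = -5·(8/5)²·(4/3)²·(3·(12/5)·4-(3·(12/5)+(8/5))·(4/3))/(6·4³·100000) = -64/6328125 m
Superposition: y = Σ y_i = -1231/25312500 m ≈ -0.000049 m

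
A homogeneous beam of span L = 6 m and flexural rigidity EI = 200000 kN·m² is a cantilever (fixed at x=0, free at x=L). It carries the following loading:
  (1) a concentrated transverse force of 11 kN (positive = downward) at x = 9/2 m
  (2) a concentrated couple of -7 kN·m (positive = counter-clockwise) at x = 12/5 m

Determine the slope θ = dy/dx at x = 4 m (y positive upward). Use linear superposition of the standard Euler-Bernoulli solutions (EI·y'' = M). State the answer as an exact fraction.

θ(4) = -317/500000 rad

Load 1 — point force P=11 kN at a=9/2 m (b=L-a=3/2):
  θ_1 = -Px(2a-x)/(2EI)  [x≤a] = -11·4·(2·(9/2)-4)/(2·200000) = -11/20000 rad
Load 2 — applied couple M₀=-7 kN·m at a=12/5 m (b=L-a=18/5):
  θ_2 = M₀a/EI  [x>a] = (-7)·(12/5)/200000 = -21/250000 rad
Superposition: θ = Σ θ_i = -317/500000 rad ≈ -0.000634 rad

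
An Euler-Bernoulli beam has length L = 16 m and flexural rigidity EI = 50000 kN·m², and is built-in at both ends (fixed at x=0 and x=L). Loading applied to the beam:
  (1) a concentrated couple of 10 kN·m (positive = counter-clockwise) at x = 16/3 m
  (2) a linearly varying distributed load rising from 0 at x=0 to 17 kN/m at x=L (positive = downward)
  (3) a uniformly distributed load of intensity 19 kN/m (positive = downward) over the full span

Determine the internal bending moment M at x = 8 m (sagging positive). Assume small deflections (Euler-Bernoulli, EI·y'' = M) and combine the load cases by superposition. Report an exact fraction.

M(8) = 290 kN·m

Load 1 — applied couple M₀=10 kN·m at a=16/3 m (b=L-a=32/3):
  M_1 = R_Ax - M_A - M₀  [x>a] with R_A=5/6, M_A=0 = (5/6)·8 - 0 - 10 = -10/3 kN·m
Load 2 — triangular load w₀=17 kN/m (0→w₀ over full span):
  M_2 = 3w₀Lx/20 - w₀L²/30 - w₀x³/(6L) = 3·17·16·8/20 - 17·16²/30 - 17·8³/(6·16) = 272/3 kN·m
Load 3 — uniform load w=19 kN/m over full span:
  M_3 = wLx/2 - wL²/12 - wx²/2 = 19·16·8/2 - 19·16²/12 - 19·8²/2 = 608/3 kN·m
Superposition: M = Σ M_i = 290 kN·m ≈ 290.000000 kN·m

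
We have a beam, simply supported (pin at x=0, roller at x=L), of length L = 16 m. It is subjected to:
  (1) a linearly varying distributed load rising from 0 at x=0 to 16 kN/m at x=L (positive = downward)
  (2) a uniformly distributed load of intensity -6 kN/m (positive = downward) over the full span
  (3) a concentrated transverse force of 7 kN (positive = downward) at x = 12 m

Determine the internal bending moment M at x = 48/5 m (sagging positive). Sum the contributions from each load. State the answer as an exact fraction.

Load 1 — triangular load w₀=16 kN/m (0→w₀ over full span):
  M_1 = w₀Lx/6 - w₀x³/(6L) = 16·16·(48/5)/6 - 16·(48/5)³/(6·16) = 32768/125 kN·m
Load 2 — uniform load w=-6 kN/m over full span:
  M_2 = wx(L-x)/2 = (-6)·(48/5)·(16-(48/5))/2 = -4608/25 kN·m
Load 3 — point force P=7 kN at a=12 m (b=L-a=4):
  M_3 = Pbx/L  [x≤a] = 7·4·(48/5)/16 = 84/5 kN·m
Superposition: M = Σ M_i = 11828/125 kN·m ≈ 94.624000 kN·m

M(48/5) = 11828/125 kN·m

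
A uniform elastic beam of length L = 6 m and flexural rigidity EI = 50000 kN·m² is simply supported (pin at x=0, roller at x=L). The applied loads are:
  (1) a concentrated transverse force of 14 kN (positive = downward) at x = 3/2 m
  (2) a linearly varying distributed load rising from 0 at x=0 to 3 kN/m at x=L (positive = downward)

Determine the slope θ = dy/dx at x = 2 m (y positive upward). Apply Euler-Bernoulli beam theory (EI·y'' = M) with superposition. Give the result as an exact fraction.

Load 1 — point force P=14 kN at a=3/2 m (b=L-a=9/2):
  θ_1 = -Pa(2L²-6Lx+3x²+a²)/(6LEI)  [x>a] = -14·(3/2)·(2·6²-6·6·2+3·2²+(3/2)²)/(6·6·50000) = -133/800000 rad
Load 2 — triangular load w₀=3 kN/m (0→w₀ over full span):
  θ_2 = -w₀(7L⁴-30L²x²+15x⁴)/(360LEI) = -3·(7·6⁴-30·6²·2²+15·2⁴)/(360·6·50000) = -13/93750 rad
Superposition: θ = Σ θ_i = -3659/12000000 rad ≈ -0.000305 rad

θ(2) = -3659/12000000 rad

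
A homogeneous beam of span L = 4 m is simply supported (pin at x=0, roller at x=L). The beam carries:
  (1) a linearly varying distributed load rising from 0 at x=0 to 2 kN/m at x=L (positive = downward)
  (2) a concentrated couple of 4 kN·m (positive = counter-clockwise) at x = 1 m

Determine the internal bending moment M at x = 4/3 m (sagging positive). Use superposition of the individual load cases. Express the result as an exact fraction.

Load 1 — triangular load w₀=2 kN/m (0→w₀ over full span):
  M_1 = w₀Lx/6 - w₀x³/(6L) = 2·4·(4/3)/6 - 2·(4/3)³/(6·4) = 128/81 kN·m
Load 2 — applied couple M₀=4 kN·m at a=1 m (b=L-a=3):
  M_2 = M₀x/L - M₀  [x>a] = 4·(4/3)/4 - 4 = -8/3 kN·m
Superposition: M = Σ M_i = -88/81 kN·m ≈ -1.086420 kN·m

M(4/3) = -88/81 kN·m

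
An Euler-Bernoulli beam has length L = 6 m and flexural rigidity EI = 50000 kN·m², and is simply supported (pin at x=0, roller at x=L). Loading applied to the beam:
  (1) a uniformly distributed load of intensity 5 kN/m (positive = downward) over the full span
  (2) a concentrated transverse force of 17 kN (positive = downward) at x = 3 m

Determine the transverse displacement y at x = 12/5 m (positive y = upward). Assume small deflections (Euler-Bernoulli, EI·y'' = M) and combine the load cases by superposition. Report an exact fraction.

Load 1 — uniform load w=5 kN/m over full span:
  y_1 = -wx(L³-2Lx²+x³)/(24EI) = -5·(12/5)·(6³-2·6·(12/5)²+(12/5)³)/(24·50000) = -2511/1562500 m
Load 2 — point force P=17 kN at a=3 m (b=L-a=3):
  y_2 = -Pbx(L²-b²-x²)/(6LEI)  [x≤a] = -17·3·(12/5)·(6²-3²-(12/5)²)/(6·6·50000) = -9027/6250000 m
Superposition: y = Σ y_i = -19071/6250000 m ≈ -0.003051 m

y(12/5) = -19071/6250000 m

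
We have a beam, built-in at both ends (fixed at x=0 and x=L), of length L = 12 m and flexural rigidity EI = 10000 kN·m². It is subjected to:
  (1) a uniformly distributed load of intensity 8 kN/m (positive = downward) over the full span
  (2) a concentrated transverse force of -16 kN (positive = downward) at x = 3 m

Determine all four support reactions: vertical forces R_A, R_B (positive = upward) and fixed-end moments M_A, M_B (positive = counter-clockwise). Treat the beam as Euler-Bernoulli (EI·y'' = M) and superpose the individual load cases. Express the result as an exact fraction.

Load 1 — uniform load w=8 kN/m over full span:
  R_A = wL/2 = 8·12/2 = 48 kN
  M_A = wL²/12 = 8·12²/12 = 96 kN·m
  R_B = wL/2 = 8·12/2 = 48 kN
  M_B = -wL²/12 = -8·12²/12 = -96 kN·m
Load 2 — point force P=-16 kN at a=3 m (b=L-a=9):
  R_A = Pb²(3a+b)/L³ = (-16)·9²·(3·3+9)/12³ = -27/2 kN
  M_A = Pab²/L² = (-16)·3·9²/12² = -27 kN·m
  R_B = Pa²(a+3b)/L³ = (-16)·3²·(3+3·9)/12³ = -5/2 kN
  M_B = -Pa²b/L² = -(-16)·3²·9/12² = 9 kN·m
Superposition: R_A = 69/2 kN, M_A = 69 kN·m, R_B = 91/2 kN, M_B = -87 kN·m

R_A = 69/2 kN, M_A = 69 kN·m, R_B = 91/2 kN, M_B = -87 kN·m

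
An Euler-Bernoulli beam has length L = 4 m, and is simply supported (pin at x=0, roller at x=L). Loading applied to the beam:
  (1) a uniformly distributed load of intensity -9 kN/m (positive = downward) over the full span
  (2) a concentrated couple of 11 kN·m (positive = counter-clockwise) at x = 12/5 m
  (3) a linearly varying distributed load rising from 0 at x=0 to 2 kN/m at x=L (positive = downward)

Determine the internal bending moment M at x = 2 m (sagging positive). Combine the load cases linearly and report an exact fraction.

Load 1 — uniform load w=-9 kN/m over full span:
  M_1 = wx(L-x)/2 = (-9)·2·(4-2)/2 = -18 kN·m
Load 2 — applied couple M₀=11 kN·m at a=12/5 m (b=L-a=8/5):
  M_2 = M₀x/L  [x≤a] = 11·2/4 = 11/2 kN·m
Load 3 — triangular load w₀=2 kN/m (0→w₀ over full span):
  M_3 = w₀Lx/6 - w₀x³/(6L) = 2·4·2/6 - 2·2³/(6·4) = 2 kN·m
Superposition: M = Σ M_i = -21/2 kN·m ≈ -10.500000 kN·m

M(2) = -21/2 kN·m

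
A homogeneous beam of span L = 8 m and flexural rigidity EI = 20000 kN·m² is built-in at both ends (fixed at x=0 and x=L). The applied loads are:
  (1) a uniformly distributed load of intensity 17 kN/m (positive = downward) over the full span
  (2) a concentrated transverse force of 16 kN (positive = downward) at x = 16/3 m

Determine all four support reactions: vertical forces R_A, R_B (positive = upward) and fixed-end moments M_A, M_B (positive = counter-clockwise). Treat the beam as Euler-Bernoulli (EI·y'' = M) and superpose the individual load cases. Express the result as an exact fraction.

R_A = 1948/27 kN, M_A = 2704/27 kN·m, R_B = 2156/27 kN, M_B = -2960/27 kN·m

Load 1 — uniform load w=17 kN/m over full span:
  R_A = wL/2 = 17·8/2 = 68 kN
  M_A = wL²/12 = 17·8²/12 = 272/3 kN·m
  R_B = wL/2 = 17·8/2 = 68 kN
  M_B = -wL²/12 = -17·8²/12 = -272/3 kN·m
Load 2 — point force P=16 kN at a=16/3 m (b=L-a=8/3):
  R_A = Pb²(3a+b)/L³ = 16·(8/3)²·(3·(16/3)+(8/3))/8³ = 112/27 kN
  M_A = Pab²/L² = 16·(16/3)·(8/3)²/8² = 256/27 kN·m
  R_B = Pa²(a+3b)/L³ = 16·(16/3)²·((16/3)+3·(8/3))/8³ = 320/27 kN
  M_B = -Pa²b/L² = -16·(16/3)²·(8/3)/8² = -512/27 kN·m
Superposition: R_A = 1948/27 kN, M_A = 2704/27 kN·m, R_B = 2156/27 kN, M_B = -2960/27 kN·m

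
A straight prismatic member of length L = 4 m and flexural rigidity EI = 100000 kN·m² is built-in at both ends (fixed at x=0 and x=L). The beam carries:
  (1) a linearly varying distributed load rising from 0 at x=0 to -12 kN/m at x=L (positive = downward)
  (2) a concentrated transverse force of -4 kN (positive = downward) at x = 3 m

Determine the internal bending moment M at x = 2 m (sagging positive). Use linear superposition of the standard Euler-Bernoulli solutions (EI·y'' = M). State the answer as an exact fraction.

M(2) = -9/2 kN·m

Load 1 — triangular load w₀=-12 kN/m (0→w₀ over full span):
  M_1 = 3w₀Lx/20 - w₀L²/30 - w₀x³/(6L) = 3·(-12)·4·2/20 - (-12)·4²/30 - (-12)·2³/(6·4) = -4 kN·m
Load 2 — point force P=-4 kN at a=3 m (b=L-a=1):
  M_2 = Pb²(3a+b)x/L³ - Pab²/L²  [x≤a] = (-4)·1²·(3·3+1)·2/4³ - (-4)·3·1²/4² = -1/2 kN·m
Superposition: M = Σ M_i = -9/2 kN·m ≈ -4.500000 kN·m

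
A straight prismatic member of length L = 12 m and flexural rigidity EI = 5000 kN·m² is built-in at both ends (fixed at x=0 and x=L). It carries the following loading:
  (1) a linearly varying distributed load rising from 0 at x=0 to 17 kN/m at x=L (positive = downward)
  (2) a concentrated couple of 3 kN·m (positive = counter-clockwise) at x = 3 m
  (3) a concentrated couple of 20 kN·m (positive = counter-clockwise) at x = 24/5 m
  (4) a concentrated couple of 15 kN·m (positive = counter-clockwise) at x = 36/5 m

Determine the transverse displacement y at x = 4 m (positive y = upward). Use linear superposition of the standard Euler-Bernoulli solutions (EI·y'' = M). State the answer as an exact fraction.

Load 1 — triangular load w₀=17 kN/m (0→w₀ over full span):
  y_1 = -w₀x²(L-x)²(x+2L)/(120LEI) = -17·4²·(12-4)²·(4+2·12)/(120·12·5000) = -1904/28125 m
Load 2 — applied couple M₀=3 kN·m at a=3 m (b=L-a=9):
  y_2 = (R_Ax³/6 - M_Ax²/2 - M₀(x-a)²/2)/EI  [x>a] with R_A=9/32, M_A=-9/16 = ((9/32)·4³/6 - (-9/16)·4²/2 - 3·(4-3)²/2)/5000 = 3/2500 m
Load 3 — applied couple M₀=20 kN·m at a=24/5 m (b=L-a=36/5):
  y_3 = (R_Ax³/6 - M_Ax²/2)/EI  [x≤a] with R_A=12/5, M_A=12/5 = ((12/5)·4³/6 - (12/5)·4²/2)/5000 = 4/3125 m
Load 4 — applied couple M₀=15 kN·m at a=36/5 m (b=L-a=24/5):
  y_4 = (R_Ax³/6 - M_Ax²/2)/EI  [x≤a] with R_A=9/5, M_A=24/5 = ((9/5)·4³/6 - (24/5)·4²/2)/5000 = -12/3125 m
Superposition: y = Σ y_i = -7769/112500 m ≈ -0.069058 m

y(4) = -7769/112500 m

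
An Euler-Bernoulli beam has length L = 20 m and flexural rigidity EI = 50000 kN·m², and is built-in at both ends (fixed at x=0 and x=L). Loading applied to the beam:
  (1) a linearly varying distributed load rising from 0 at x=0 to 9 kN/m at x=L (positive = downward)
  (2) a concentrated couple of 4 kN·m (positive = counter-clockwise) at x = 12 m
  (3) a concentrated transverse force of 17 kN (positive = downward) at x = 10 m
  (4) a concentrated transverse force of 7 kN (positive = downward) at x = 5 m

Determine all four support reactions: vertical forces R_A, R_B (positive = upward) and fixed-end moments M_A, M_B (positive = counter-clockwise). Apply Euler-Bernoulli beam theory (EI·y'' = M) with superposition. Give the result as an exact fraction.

R_A = 166777/4000 kN, M_A = 73387/400 kN·m, R_B = 289223/4000 kN, M_B = -91433/400 kN·m

Load 1 — triangular load w₀=9 kN/m (0→w₀ over full span):
  R_A = 3w₀L/20 = 3·9·20/20 = 27 kN
  M_A = w₀L²/30 = 9·20²/30 = 120 kN·m
  R_B = 7w₀L/20 = 7·9·20/20 = 63 kN
  M_B = -w₀L²/20 = -9·20²/20 = -180 kN·m
Load 2 — applied couple M₀=4 kN·m at a=12 m (b=L-a=8):
  R_A = 6M₀ab/L³ = 6·4·12·8/20³ = 36/125 kN
  M_A = M₀b(2a-b)/L² = 4·8·(2·12-8)/20² = 32/25 kN·m
  R_B = -6M₀ab/L³ = -6·4·12·8/20³ = -36/125 kN
  M_B = M₀a(2b-a)/L² = 4·12·(2·8-12)/20² = 12/25 kN·m
Load 3 — point force P=17 kN at a=10 m (b=L-a=10):
  R_A = Pb²(3a+b)/L³ = 17·10²·(3·10+10)/20³ = 17/2 kN
  M_A = Pab²/L² = 17·10·10²/20² = 85/2 kN·m
  R_B = Pa²(a+3b)/L³ = 17·10²·(10+3·10)/20³ = 17/2 kN
  M_B = -Pa²b/L² = -17·10²·10/20² = -85/2 kN·m
Load 4 — point force P=7 kN at a=5 m (b=L-a=15):
  R_A = Pb²(3a+b)/L³ = 7·15²·(3·5+15)/20³ = 189/32 kN
  M_A = Pab²/L² = 7·5·15²/20² = 315/16 kN·m
  R_B = Pa²(a+3b)/L³ = 7·5²·(5+3·15)/20³ = 35/32 kN
  M_B = -Pa²b/L² = -7·5²·15/20² = -105/16 kN·m
Superposition: R_A = 166777/4000 kN, M_A = 73387/400 kN·m, R_B = 289223/4000 kN, M_B = -91433/400 kN·m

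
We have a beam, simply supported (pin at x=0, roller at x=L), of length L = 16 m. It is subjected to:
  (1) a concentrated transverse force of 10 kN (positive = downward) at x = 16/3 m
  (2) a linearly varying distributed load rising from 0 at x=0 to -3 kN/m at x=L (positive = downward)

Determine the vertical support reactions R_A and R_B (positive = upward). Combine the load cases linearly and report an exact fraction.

R_A = -4/3 kN, R_B = -38/3 kN

Load 1 — point force P=10 kN at a=16/3 m (b=L-a=32/3):
  R_A = Pb/L = 10·(32/3)/16 = 20/3 kN
  R_B = Pa/L = 10·(16/3)/16 = 10/3 kN
Load 2 — triangular load w₀=-3 kN/m (0→w₀ over full span):
  R_A = w₀L/6 = (-3)·16/6 = -8 kN
  R_B = w₀L/3 = (-3)·16/3 = -16 kN
Superposition: R_A = -4/3 kN, R_B = -38/3 kN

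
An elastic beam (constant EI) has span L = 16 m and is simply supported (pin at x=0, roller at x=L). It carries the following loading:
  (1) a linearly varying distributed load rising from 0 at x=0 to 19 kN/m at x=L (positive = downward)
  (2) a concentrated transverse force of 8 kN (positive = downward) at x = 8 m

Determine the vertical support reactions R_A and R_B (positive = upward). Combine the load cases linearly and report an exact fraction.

R_A = 164/3 kN, R_B = 316/3 kN

Load 1 — triangular load w₀=19 kN/m (0→w₀ over full span):
  R_A = w₀L/6 = 19·16/6 = 152/3 kN
  R_B = w₀L/3 = 19·16/3 = 304/3 kN
Load 2 — point force P=8 kN at a=8 m (b=L-a=8):
  R_A = Pb/L = 8·8/16 = 4 kN
  R_B = Pa/L = 8·8/16 = 4 kN
Superposition: R_A = 164/3 kN, R_B = 316/3 kN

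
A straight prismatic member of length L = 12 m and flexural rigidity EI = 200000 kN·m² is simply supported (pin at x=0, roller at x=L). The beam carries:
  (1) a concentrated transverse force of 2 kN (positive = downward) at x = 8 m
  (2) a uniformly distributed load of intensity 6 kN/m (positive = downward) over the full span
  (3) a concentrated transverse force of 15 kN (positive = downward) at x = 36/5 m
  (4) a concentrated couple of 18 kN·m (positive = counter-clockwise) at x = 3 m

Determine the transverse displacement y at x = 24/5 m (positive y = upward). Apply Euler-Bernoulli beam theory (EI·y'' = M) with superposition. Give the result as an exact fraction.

Load 1 — point force P=2 kN at a=8 m (b=L-a=4):
  y_1 = -Pbx(L²-b²-x²)/(6LEI)  [x≤a] = -2·4·(24/5)·(12²-4²-(24/5)²)/(6·12·200000) = -328/1171875 m
Load 2 — uniform load w=6 kN/m over full span:
  y_2 = -wx(L³-2Lx²+x³)/(24EI) = -6·(24/5)·(12³-2·12·(24/5)²+(24/5)³)/(24·200000) = -15066/1953125 m
Load 3 — point force P=15 kN at a=36/5 m (b=L-a=24/5):
  y_3 = -Pbx(L²-b²-x²)/(6LEI)  [x≤a] = -15·(24/5)·(24/5)·(12²-(24/5)²-(24/5)²)/(6·12·200000) = -918/390625 m
Load 4 — applied couple M₀=18 kN·m at a=3 m (b=L-a=9):
  y_4 = (M₀x³/(6L)-M₀(x-a)²/2+C₁x)/EI  [x>a] with C₁=M₀(3b²-L²)/(6L)=99/4 = (18·(24/5)³/(6·12)-18·((24/5)-3)²/2+(99/4)·(24/5))/200000 = 14661/25000000 m
Superposition: y = Σ y_i = -3658997/375000000 m ≈ -0.009757 m

y(24/5) = -3658997/375000000 m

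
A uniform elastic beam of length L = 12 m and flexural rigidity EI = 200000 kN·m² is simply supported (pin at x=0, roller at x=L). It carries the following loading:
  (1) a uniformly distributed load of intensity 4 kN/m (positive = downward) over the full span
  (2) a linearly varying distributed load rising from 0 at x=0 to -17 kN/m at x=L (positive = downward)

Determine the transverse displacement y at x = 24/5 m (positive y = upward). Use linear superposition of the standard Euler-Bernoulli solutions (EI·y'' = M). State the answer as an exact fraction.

Load 1 — uniform load w=4 kN/m over full span:
  y_1 = -wx(L³-2Lx²+x³)/(24EI) = -4·(24/5)·(12³-2·12·(24/5)²+(24/5)³)/(24·200000) = -10044/1953125 m
Load 2 — triangular load w₀=-17 kN/m (0→w₀ over full span):
  y_2 = -w₀x(7L⁴-10L²x²+3x⁴)/(360LEI) = -(-17)·(24/5)·(7·12⁴-10·12²·(24/5)²+3·(24/5)⁴)/(360·12·200000) = 523719/48828125 m
Superposition: y = Σ y_i = 272619/48828125 m ≈ 0.005583 m

y(24/5) = 272619/48828125 m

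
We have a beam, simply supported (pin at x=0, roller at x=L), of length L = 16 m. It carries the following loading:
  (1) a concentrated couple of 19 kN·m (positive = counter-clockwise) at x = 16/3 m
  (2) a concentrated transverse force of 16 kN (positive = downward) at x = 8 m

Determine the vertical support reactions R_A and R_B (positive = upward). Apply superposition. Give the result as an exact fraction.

Load 1 — applied couple M₀=19 kN·m at a=16/3 m (b=L-a=32/3):
  R_A = M₀/L = 19/16 kN
  R_B = -M₀/L = -19/16 kN
Load 2 — point force P=16 kN at a=8 m (b=L-a=8):
  R_A = Pb/L = 16·8/16 = 8 kN
  R_B = Pa/L = 16·8/16 = 8 kN
Superposition: R_A = 147/16 kN, R_B = 109/16 kN

R_A = 147/16 kN, R_B = 109/16 kN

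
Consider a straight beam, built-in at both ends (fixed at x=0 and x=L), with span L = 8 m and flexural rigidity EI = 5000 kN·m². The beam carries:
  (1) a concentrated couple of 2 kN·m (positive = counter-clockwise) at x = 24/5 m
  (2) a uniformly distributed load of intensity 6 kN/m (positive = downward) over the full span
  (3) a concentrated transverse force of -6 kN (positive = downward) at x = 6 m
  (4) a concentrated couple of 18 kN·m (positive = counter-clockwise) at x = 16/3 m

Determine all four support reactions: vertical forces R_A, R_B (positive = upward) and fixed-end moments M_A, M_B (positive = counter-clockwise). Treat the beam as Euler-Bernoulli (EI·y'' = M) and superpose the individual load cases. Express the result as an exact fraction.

Load 1 — applied couple M₀=2 kN·m at a=24/5 m (b=L-a=16/5):
  R_A = 6M₀ab/L³ = 6·2·(24/5)·(16/5)/8³ = 9/25 kN
  M_A = M₀b(2a-b)/L² = 2·(16/5)·(2·(24/5)-(16/5))/8² = 16/25 kN·m
  R_B = -6M₀ab/L³ = -6·2·(24/5)·(16/5)/8³ = -9/25 kN
  M_B = M₀a(2b-a)/L² = 2·(24/5)·(2·(16/5)-(24/5))/8² = 6/25 kN·m
Load 2 — uniform load w=6 kN/m over full span:
  R_A = wL/2 = 6·8/2 = 24 kN
  M_A = wL²/12 = 6·8²/12 = 32 kN·m
  R_B = wL/2 = 6·8/2 = 24 kN
  M_B = -wL²/12 = -6·8²/12 = -32 kN·m
Load 3 — point force P=-6 kN at a=6 m (b=L-a=2):
  R_A = Pb²(3a+b)/L³ = (-6)·2²·(3·6+2)/8³ = -15/16 kN
  M_A = Pab²/L² = (-6)·6·2²/8² = -9/4 kN·m
  R_B = Pa²(a+3b)/L³ = (-6)·6²·(6+3·2)/8³ = -81/16 kN
  M_B = -Pa²b/L² = -(-6)·6²·2/8² = 27/4 kN·m
Load 4 — applied couple M₀=18 kN·m at a=16/3 m (b=L-a=8/3):
  R_A = 6M₀ab/L³ = 6·18·(16/3)·(8/3)/8³ = 3 kN
  M_A = M₀b(2a-b)/L² = 18·(8/3)·(2·(16/3)-(8/3))/8² = 6 kN·m
  R_B = -6M₀ab/L³ = -6·18·(16/3)·(8/3)/8³ = -3 kN
  M_B = M₀a(2b-a)/L² = 18·(16/3)·(2·(8/3)-(16/3))/8² = 0 kN·m
Superposition: R_A = 10569/400 kN, M_A = 3639/100 kN·m, R_B = 6231/400 kN, M_B = -2501/100 kN·m

R_A = 10569/400 kN, M_A = 3639/100 kN·m, R_B = 6231/400 kN, M_B = -2501/100 kN·m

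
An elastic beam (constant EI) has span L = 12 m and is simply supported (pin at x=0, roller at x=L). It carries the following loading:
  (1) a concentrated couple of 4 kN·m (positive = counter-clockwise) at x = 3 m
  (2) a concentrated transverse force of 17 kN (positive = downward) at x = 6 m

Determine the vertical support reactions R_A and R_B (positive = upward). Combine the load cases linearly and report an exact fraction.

R_A = 53/6 kN, R_B = 49/6 kN

Load 1 — applied couple M₀=4 kN·m at a=3 m (b=L-a=9):
  R_A = M₀/L = 4/12 = 1/3 kN
  R_B = -M₀/L = -4/12 = -1/3 kN
Load 2 — point force P=17 kN at a=6 m (b=L-a=6):
  R_A = Pb/L = 17·6/12 = 17/2 kN
  R_B = Pa/L = 17·6/12 = 17/2 kN
Superposition: R_A = 53/6 kN, R_B = 49/6 kN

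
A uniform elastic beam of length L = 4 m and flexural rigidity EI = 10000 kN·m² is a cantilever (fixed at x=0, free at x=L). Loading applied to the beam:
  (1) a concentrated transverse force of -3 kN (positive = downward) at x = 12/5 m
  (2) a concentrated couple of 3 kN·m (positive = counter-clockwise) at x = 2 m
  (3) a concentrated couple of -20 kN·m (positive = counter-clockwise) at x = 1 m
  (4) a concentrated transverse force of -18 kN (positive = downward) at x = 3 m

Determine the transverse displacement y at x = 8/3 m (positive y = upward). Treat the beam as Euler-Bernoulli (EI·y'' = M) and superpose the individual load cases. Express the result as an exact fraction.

y(8/3) = 33161/2812500 m

Load 1 — point force P=-3 kN at a=12/5 m (b=L-a=8/5):
  y_1 = -Pa²(3x-a)/(6EI)  [x>a] = -(-3)·(12/5)²·(3·(8/3)-(12/5))/(6·10000) = 126/78125 m
Load 2 — applied couple M₀=3 kN·m at a=2 m (b=L-a=2):
  y_2 = M₀a(2x-a)/(2EI)  [x>a] = 3·2·(2·(8/3)-2)/(2·10000) = 1/1000 m
Load 3 — applied couple M₀=-20 kN·m at a=1 m (b=L-a=3):
  y_3 = M₀a(2x-a)/(2EI)  [x>a] = (-20)·1·(2·(8/3)-1)/(2·10000) = -13/3000 m
Load 4 — point force P=-18 kN at a=3 m (b=L-a=1):
  y_4 = -Px²(3a-x)/(6EI)  [x≤a] = -(-18)·(8/3)²·(3·3-(8/3))/(6·10000) = 76/5625 m
Superposition: y = Σ y_i = 33161/2812500 m ≈ 0.011791 m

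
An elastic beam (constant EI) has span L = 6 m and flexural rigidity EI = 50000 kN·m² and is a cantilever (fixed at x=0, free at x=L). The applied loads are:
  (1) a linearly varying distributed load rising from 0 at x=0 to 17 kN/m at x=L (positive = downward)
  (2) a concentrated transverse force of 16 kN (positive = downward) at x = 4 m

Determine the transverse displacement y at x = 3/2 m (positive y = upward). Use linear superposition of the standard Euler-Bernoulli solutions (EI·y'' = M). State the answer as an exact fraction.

y(3/2) = -675819/128000000 m

Load 1 — triangular load w₀=17 kN/m (0→w₀ over full span):
  y_1 = (w₀Lx³/12-w₀L²x²/6-w₀x⁵/(120L))/EI = (17·6·(3/2)³/12-17·6²·(3/2)²/6-17·(3/2)⁵/(120·6))/50000 = -514539/128000000 m
Load 2 — point force P=16 kN at a=4 m (b=L-a=2):
  y_2 = -Px²(3a-x)/(6EI)  [x≤a] = -16·(3/2)²·(3·4-(3/2))/(6·50000) = -63/50000 m
Superposition: y = Σ y_i = -675819/128000000 m ≈ -0.005280 m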